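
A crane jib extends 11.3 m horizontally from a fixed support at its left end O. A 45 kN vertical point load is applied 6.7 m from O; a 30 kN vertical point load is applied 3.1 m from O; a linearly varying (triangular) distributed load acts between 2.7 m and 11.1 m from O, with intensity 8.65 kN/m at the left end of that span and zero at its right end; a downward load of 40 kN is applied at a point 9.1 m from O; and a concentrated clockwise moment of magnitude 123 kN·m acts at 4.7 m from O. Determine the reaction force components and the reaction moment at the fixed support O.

Resultant of the triangular load: ½ × 8.65 × 8.4 = 36.33 kN, acting at 5.5 m from O (one-third of the span from the peak).
ΣF_x = 0: O_x = 0.
ΣF_y = 0: O_y − 45 − 30 − ½·8.65·8.4 − 40 = 0 → O_y = 151.3 kN.
ΣM about O: M_O − 45·6.7 − 30·3.1 − (½·8.65·8.4)·5.5 − 40·9.1 − 123 = 0 → M_O = 1081 kN·m.

O_x = 0, O_y = 151.3 kN, M_O = 1081 kN·m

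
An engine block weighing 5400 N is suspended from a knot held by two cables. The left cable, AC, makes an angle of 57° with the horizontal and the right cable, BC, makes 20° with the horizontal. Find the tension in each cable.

ΣF_x = 0: −T_AC·cos57° + T_BC·cos20° = 0 → T_BC = 0.579593·T_AC.
ΣF_y = 0: T_AC·sin57° + T_BC·sin20° = 5400.
Substitute: T_AC·(0.838671 + 0.579593·0.34202) = 5400 → T_AC = 5207.81 ≈ 5208 N.
Then T_BC = 0.579593 × 5207.81 = 3018 N.

T_AC = 5208 N, T_BC = 3018 N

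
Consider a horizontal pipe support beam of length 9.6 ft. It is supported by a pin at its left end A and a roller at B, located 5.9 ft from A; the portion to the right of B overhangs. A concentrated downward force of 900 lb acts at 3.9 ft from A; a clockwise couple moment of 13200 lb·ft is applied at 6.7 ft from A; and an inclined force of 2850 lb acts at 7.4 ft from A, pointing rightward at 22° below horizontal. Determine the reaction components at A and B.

Taking moments about A: B_y·5.9 − 900·3.9 − 13200 − 2850·sin22°·7.4 = 0 → B_y = 24610.5/5.9 = 4171.27 ≈ 4171 lb.
ΣF_y = 0: A_y + 4171.27 − 900 − 2850·sin22° = 0 → A_y = -2204 lb.
ΣF_x = 0: A_x + 2850·cos22° = 0 → A_x = -2642 lb.

A_x = -2642 lb, A_y = -2204 lb, B_y = 4171 lb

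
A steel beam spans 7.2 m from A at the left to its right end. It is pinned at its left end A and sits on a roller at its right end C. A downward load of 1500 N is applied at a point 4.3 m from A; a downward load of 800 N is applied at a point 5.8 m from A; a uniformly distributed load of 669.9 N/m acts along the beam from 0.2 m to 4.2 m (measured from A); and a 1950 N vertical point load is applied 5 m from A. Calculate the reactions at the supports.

Resultant of the distributed load: 669.9 × 4 = 2679.6 N at 2.2 m from A.
ΣM about A: C_y·7.2 − 1500·4.3 − 800·5.8 − (669.9·4)·2.2 − 1950·5 = 0 → C_y = 26735.12/7.2 = 3713.21 ≈ 3713 N.
ΣF_y = 0: A_y + 3713.21 − 1500 − 800 − 669.9·4 − 1950 = 0 → A_y = 3216 N.
ΣF_x = 0: no horizontal applied forces, so A_x = 0.

A_x = 0, A_y = 3216 N, C_y = 3713 N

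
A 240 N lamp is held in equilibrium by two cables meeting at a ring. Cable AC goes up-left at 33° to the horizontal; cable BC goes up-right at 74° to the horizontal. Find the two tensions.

ΣF_x = 0: −T_AC·cos33° + T_BC·cos74° = 0 → T_BC = 3.04266·T_AC.
ΣF_y = 0: T_AC·sin33° + T_BC·sin74° = 240.
Substitute: T_AC·(0.544639 + 3.04266·0.961262) = 240 → T_AC = 69.1756 ≈ 69.18 N.
Then T_BC = 3.04266 × 69.1756 = 210.5 N.

T_AC = 69.18 N, T_BC = 210.5 N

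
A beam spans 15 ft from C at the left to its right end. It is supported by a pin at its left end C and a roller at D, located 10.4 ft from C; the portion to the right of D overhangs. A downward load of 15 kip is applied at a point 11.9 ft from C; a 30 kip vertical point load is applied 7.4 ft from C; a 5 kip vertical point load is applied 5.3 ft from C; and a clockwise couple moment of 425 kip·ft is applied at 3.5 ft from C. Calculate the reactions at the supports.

C_x = 0, C_y = -31.92 kip, D_y = 81.92 kip

ΣM about C: D_y·10.4 − 15·11.9 − 30·7.4 − 5·5.3 − 425 = 0 → D_y = 852/10.4 = 81.9231 ≈ 81.92 kip.
ΣF_y = 0: C_y + 81.9231 − 15 − 30 − 5 = 0 → C_y = -31.92 kip.
ΣF_x = 0: no horizontal applied forces, so C_x = 0.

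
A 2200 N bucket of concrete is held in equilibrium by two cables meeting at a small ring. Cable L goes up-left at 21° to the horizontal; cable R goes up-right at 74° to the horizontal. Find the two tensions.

T_L = 608.7 N, T_R = 2062 N

ΣF_x = 0: −T_L·cos21° + T_R·cos74° = 0 → T_R = 3.38699·T_L.
ΣF_y = 0: T_L·sin21° + T_R·sin74° = 2200.
Substitute: T_L·(0.358368 + 3.38699·0.961262) = 2200 → T_L = 608.718 ≈ 608.7 N.
Then T_R = 3.38699 × 608.718 = 2062 N.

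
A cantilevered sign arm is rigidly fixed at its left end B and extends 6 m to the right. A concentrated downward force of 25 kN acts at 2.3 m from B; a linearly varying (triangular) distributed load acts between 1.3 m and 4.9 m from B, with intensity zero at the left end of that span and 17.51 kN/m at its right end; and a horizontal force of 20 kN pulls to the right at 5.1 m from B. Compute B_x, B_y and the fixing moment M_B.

Resultant of the triangular load: ½ × 17.51 × 3.6 = 31.518 kN, acting at 3.7 m from B (one-third of the span from the peak).
ΣF_x = 0: B_x + 20 = 0 → B_x = -20.00 kN.
ΣF_y = 0: B_y − 25 − ½·17.51·3.6 = 0 → B_y = 56.52 kN.
ΣM about B: M_B − 25·2.3 − (½·17.51·3.6)·3.7 = 0 → M_B = 174.1 kN·m.

B_x = -20.00 kN, B_y = 56.52 kN, M_B = 174.1 kN·m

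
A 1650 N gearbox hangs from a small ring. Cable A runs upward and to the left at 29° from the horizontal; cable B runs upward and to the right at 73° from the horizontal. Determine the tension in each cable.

T_A = 493.2 N, T_B = 1475 N

ΣF_x = 0: −T_A·cos29° + T_B·cos73° = 0 → T_B = 2.99146·T_A.
ΣF_y = 0: T_A·sin29° + T_B·sin73° = 1650.
Substitute: T_A·(0.48481 + 2.99146·0.956305) = 1650 → T_A = 493.191 ≈ 493.2 N.
Then T_B = 2.99146 × 493.191 = 1475 N.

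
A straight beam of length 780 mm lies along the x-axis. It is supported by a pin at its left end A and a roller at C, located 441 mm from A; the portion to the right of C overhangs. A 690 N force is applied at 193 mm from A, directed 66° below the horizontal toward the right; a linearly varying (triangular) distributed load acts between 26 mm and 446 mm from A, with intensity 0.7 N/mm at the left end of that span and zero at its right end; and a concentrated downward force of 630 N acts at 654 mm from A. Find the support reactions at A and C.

A_x = -280.6 N, A_y = 141.9 N, C_y = 1265 N

Resultant of the triangular load: ½ × 0.7 × 420 = 147 N, acting at 166 mm from A (one-third of the span from the peak).
ΣM about A: C_y·441 − 690·sin66°·193 − (½·0.7·420)·166 − 630·654 = 0 → C_y = 558079/441 = 1265.49 ≈ 1265 N.
ΣF_y = 0: A_y + 1265.49 − 690·sin66° − ½·0.7·420 − 630 = 0 → A_y = 141.9 N.
ΣF_x = 0: A_x + 690·cos66° = 0 → A_x = -280.6 N.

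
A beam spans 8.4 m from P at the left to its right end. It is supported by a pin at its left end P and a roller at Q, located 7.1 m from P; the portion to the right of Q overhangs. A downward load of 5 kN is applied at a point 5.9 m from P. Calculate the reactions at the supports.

P_x = 0, P_y = 0.8451 kN, Q_y = 4.155 kN

Taking moments about P: Q_y·7.1 − 5·5.9 = 0 → Q_y = 29.5/7.1 = 4.15493 ≈ 4.155 kN.
ΣF_y = 0: P_y + 4.15493 − 5 = 0 → P_y = 0.8451 kN.
ΣF_x = 0: no horizontal applied forces, so P_x = 0.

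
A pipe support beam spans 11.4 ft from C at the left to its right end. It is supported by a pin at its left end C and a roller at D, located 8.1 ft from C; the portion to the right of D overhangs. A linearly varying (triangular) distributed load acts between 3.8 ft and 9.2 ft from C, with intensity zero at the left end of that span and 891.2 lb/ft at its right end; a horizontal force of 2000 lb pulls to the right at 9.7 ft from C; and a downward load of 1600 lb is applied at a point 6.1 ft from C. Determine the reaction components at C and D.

Resultant of the triangular load: ½ × 891.2 × 5.4 = 2406.24 lb, acting at 7.4 ft from C (one-third of the span from the peak).
Taking moments about C: D_y·8.1 − (½·891.2·5.4)·7.4 − 1600·6.1 = 0 → D_y = 27566.176/8.1 = 3403.23 ≈ 3403 lb.
ΣF_y = 0: C_y + 3403.23 − ½·891.2·5.4 − 1600 = 0 → C_y = 603.0 lb.
ΣF_x = 0: C_x + 2000 = 0 → C_x = -2000 lb.

C_x = -2000 lb, C_y = 603.0 lb, D_y = 3403 lb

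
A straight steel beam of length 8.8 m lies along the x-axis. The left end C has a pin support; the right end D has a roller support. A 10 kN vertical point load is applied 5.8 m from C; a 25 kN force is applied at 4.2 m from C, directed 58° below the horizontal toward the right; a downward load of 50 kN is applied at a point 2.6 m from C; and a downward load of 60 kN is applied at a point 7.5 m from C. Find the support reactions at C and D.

ΣM about C: D_y·8.8 − 10·5.8 − 25·sin58°·4.2 − 50·2.6 − 60·7.5 = 0 → D_y = 727.045/8.8 = 82.6187 ≈ 82.62 kN.
ΣF_y = 0: C_y + 82.6187 − 10 − 25·sin58° − 50 − 60 = 0 → C_y = 58.58 kN.
ΣF_x = 0: C_x + 25·cos58° = 0 → C_x = -13.25 kN.

C_x = -13.25 kN, C_y = 58.58 kN, D_y = 82.62 kN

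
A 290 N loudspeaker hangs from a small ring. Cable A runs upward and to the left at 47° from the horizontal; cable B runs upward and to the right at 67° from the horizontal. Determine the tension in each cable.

T_A = 124.0 N, T_B = 216.5 N

ΣF_x = 0: −T_A·cos47° + T_B·cos67° = 0 → T_B = 1.74544·T_A.
ΣF_y = 0: T_A·sin47° + T_B·sin67° = 290.
Substitute: T_A·(0.731354 + 1.74544·0.920505) = 290 → T_A = 124.036 ≈ 124.0 N.
Then T_B = 1.74544 × 124.036 = 216.5 N.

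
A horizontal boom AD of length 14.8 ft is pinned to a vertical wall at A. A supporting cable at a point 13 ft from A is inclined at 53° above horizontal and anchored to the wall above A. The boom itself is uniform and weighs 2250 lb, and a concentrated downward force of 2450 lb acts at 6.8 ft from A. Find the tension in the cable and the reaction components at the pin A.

ΣM about A: T·sin53°·13 − 2250·7.4 − 2450·6.8 = 0 → T = 33310/(13·0.798636) = 3208.35 ≈ 3208 lb.
ΣF_x = 0: A_x − T·cos53° = 0 → A_x = 3208.35 × 0.601815 = 1931 lb.
ΣF_y = 0: A_y + T·sin53° − 2250 − 2450 = 0 → A_y = 4700 − 3208.35 × 0.798636 = 2138 lb.

T = 3208 lb, A_x = 1931 lb, A_y = 2138 lb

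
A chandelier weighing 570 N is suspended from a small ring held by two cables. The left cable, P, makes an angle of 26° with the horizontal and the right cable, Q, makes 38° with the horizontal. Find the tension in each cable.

T_P = 499.7 N, T_Q = 570.0 N

ΣF_x = 0: −T_P·cos26° + T_Q·cos38° = 0 → T_Q = 1.14059·T_P.
ΣF_y = 0: T_P·sin26° + T_Q·sin38° = 570.
Substitute: T_P·(0.438371 + 1.14059·0.615661) = 570 → T_P = 499.742 ≈ 499.7 N.
Then T_Q = 1.14059 × 499.742 = 570.0 N.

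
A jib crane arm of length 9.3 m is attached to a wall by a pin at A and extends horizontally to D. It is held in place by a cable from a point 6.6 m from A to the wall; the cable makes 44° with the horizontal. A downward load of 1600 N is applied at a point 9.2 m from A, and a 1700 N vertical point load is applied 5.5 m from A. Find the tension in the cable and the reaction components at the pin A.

ΣM about A: T·sin44°·6.6 − 1600·9.2 − 1700·5.5 = 0 → T = 24070/(6.6·0.694658) = 5250.02 ≈ 5250 N.
ΣF_x = 0: A_x − T·cos44° = 0 → A_x = 5250.02 × 0.71934 = 3777 N.
ΣF_y = 0: A_y + T·sin44° − 1600 − 1700 = 0 → A_y = 3300 − 5250.02 × 0.694658 = -347.0 N.

T = 5250 N, A_x = 3777 N, A_y = -347.0 N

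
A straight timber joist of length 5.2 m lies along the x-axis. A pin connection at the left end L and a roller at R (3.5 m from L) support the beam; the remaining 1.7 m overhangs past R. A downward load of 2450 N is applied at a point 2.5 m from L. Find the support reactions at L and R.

Moments about L: R_y·3.5 − 2450·2.5 = 0 → R_y = 6125/3.5 = 1750 N.
ΣF_y = 0: L_y + 1750 − 2450 = 0 → L_y = 700.0 N.
ΣF_x = 0: no horizontal applied forces, so L_x = 0.

L_x = 0, L_y = 700.0 N, R_y = 1750 N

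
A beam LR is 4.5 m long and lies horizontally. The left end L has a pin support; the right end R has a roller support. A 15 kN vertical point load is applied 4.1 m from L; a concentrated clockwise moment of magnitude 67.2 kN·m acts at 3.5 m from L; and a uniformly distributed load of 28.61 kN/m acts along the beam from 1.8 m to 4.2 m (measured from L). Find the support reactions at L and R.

Resultant of the distributed load: 28.61 × 2.4 = 68.664 kN at 3 m from L.
Moments about L: R_y·4.5 − 15·4.1 − 67.2 − (28.61·2.4)·3 = 0 → R_y = 334.692/4.5 = 74.376 ≈ 74.38 kN.
ΣF_y = 0: L_y + 74.376 − 15 − 28.61·2.4 = 0 → L_y = 9.288 kN.
ΣF_x = 0: no horizontal applied forces, so L_x = 0.

L_x = 0, L_y = 9.288 kN, R_y = 74.38 kN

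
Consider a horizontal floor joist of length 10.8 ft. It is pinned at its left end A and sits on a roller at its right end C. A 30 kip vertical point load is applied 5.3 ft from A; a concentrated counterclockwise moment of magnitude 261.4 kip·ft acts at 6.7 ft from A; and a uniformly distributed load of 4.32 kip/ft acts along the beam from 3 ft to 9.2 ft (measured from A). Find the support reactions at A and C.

A_x = 0, A_y = 51.14 kip, C_y = 5.647 kip

Resultant of the distributed load: 4.32 × 6.2 = 26.784 kip at 6.1 ft from A.
ΣM about A: C_y·10.8 − 30·5.3 + 261.4 − (4.32·6.2)·6.1 = 0 → C_y = 60.9824/10.8 = 5.64652 ≈ 5.647 kip.
ΣF_y = 0: A_y + 5.64652 − 30 − 4.32·6.2 = 0 → A_y = 51.14 kip.
ΣF_x = 0: no horizontal applied forces, so A_x = 0.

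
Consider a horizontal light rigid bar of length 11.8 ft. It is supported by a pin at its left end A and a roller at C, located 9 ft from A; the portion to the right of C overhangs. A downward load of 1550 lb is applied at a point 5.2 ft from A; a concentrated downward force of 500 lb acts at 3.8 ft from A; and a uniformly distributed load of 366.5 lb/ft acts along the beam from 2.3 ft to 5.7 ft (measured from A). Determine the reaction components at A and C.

A_x = 0, A_y = 1636 lb, C_y = 1660 lb

Resultant of the distributed load: 366.5 × 3.4 = 1246.1 lb at 4 ft from A.
Taking moments about A: C_y·9 − 1550·5.2 − 500·3.8 − (366.5·3.4)·4 = 0 → C_y = 14944.4/9 = 1660.49 ≈ 1660 lb.
ΣF_y = 0: A_y + 1660.49 − 1550 − 500 − 366.5·3.4 = 0 → A_y = 1636 lb.
ΣF_x = 0: no horizontal applied forces, so A_x = 0.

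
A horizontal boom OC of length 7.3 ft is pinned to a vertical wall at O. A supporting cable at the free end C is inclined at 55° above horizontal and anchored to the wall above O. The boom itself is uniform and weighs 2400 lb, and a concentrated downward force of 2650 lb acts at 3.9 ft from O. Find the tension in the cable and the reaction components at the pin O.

T = 3193 lb, O_x = 1832 lb, O_y = 2434 lb

ΣM about O: T·sin55°·7.3 − 2400·3.65 − 2650·3.9 = 0 → T = 19095/(7.3·0.819152) = 3193.25 ≈ 3193 lb.
ΣF_x = 0: O_x − T·cos55° = 0 → O_x = 3193.25 × 0.573576 = 1832 lb.
ΣF_y = 0: O_y + T·sin55° − 2400 − 2650 = 0 → O_y = 5050 − 3193.25 × 0.819152 = 2434 lb.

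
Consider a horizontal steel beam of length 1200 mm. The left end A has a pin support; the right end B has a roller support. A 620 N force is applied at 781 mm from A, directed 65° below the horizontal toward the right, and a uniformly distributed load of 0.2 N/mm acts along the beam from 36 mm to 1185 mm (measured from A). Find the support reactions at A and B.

Resultant of the distributed load: 0.2 × 1149 = 229.8 N at 610.5 mm from A.
Taking moments about A: B_y·1200 − 620·sin65°·781 − (0.2·1149)·610.5 = 0 → B_y = 579145/1200 = 482.621 ≈ 482.6 N.
ΣF_y = 0: A_y + 482.621 − 620·sin65° − 0.2·1149 = 0 → A_y = 309.1 N.
ΣF_x = 0: A_x + 620·cos65° = 0 → A_x = -262.0 N.

A_x = -262.0 N, A_y = 309.1 N, B_y = 482.6 N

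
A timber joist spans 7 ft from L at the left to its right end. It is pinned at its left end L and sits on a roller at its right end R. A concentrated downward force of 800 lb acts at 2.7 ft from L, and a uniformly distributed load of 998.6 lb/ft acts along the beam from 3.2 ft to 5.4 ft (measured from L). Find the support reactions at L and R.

L_x = 0, L_y = 1339 lb, R_y = 1658 lb

Resultant of the distributed load: 998.6 × 2.2 = 2196.92 lb at 4.3 ft from L.
ΣM about L: R_y·7 − 800·2.7 − (998.6·2.2)·4.3 = 0 → R_y = 11606.756/7 = 1658.11 ≈ 1658 lb.
ΣF_y = 0: L_y + 1658.11 − 800 − 998.6·2.2 = 0 → L_y = 1339 lb.
ΣF_x = 0: no horizontal applied forces, so L_x = 0.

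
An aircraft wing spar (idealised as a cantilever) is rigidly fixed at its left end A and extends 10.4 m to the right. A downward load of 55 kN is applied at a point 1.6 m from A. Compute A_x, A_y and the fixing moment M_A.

A_x = 0, A_y = 55.00 kN, M_A = 88.00 kN·m

ΣF_x = 0: A_x = 0.
ΣF_y = 0: A_y − 55 = 0 → A_y = 55.00 kN.
ΣM about A: M_A − 55·1.6 = 0 → M_A = 88.00 kN·m.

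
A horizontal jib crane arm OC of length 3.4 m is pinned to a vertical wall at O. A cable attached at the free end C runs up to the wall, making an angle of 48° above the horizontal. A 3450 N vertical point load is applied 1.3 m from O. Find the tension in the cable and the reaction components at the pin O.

T = 1775 N, O_x = 1188 N, O_y = 2131 N

ΣM about O: T·sin48°·3.4 − 3450·1.3 = 0 → T = 4485/(3.4·0.743145) = 1775.05 ≈ 1775 N.
ΣF_x = 0: O_x − T·cos48° = 0 → O_x = 1775.05 × 0.669131 = 1188 N.
ΣF_y = 0: O_y + T·sin48° − 3450 = 0 → O_y = 3450 − 1775.05 × 0.743145 = 2131 N.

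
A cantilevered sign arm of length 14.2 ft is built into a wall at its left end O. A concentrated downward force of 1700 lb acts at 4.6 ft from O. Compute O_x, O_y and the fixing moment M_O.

O_x = 0, O_y = 1700 lb, M_O = 7820 lb·ft

ΣF_x = 0: O_x = 0.
ΣF_y = 0: O_y − 1700 = 0 → O_y = 1700 lb.
ΣM about O: M_O − 1700·4.6 = 0 → M_O = 7820 lb·ft.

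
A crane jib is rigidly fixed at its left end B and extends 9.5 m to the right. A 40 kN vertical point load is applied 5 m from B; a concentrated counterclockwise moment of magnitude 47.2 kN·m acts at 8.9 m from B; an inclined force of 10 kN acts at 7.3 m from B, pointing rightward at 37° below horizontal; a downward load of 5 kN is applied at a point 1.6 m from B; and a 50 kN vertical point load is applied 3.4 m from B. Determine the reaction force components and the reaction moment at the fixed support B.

B_x = -7.986 kN, B_y = 101.0 kN, M_B = 374.7 kN·m

ΣF_x = 0: B_x + 10·cos37° = 0 → B_x = -7.986 kN.
ΣF_y = 0: B_y − 40 − 10·sin37° − 5 − 50 = 0 → B_y = 101.0 kN.
ΣM about B: M_B − 40·5 + 47.2 − 10·sin37°·7.3 − 5·1.6 − 50·3.4 = 0 → M_B = 374.7 kN·m.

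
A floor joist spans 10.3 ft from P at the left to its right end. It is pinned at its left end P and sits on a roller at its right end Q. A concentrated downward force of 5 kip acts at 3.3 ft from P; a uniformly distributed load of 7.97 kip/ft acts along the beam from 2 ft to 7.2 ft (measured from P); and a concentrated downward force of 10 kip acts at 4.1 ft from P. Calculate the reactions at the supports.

Resultant of the distributed load: 7.97 × 5.2 = 41.444 kip at 4.6 ft from P.
ΣM about P: Q_y·10.3 − 5·3.3 − (7.97·5.2)·4.6 − 10·4.1 = 0 → Q_y = 248.1424/10.3 = 24.0915 ≈ 24.09 kip.
ΣF_y = 0: P_y + 24.0915 − 5 − 7.97·5.2 − 10 = 0 → P_y = 32.35 kip.
ΣF_x = 0: no horizontal applied forces, so P_x = 0.

P_x = 0, P_y = 32.35 kip, Q_y = 24.09 kip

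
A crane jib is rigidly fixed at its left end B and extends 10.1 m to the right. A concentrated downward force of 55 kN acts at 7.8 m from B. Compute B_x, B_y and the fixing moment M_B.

ΣF_x = 0: B_x = 0.
ΣF_y = 0: B_y − 55 = 0 → B_y = 55.00 kN.
ΣM about B: M_B − 55·7.8 = 0 → M_B = 429.0 kN·m.

B_x = 0, B_y = 55.00 kN, M_B = 429.0 kN·m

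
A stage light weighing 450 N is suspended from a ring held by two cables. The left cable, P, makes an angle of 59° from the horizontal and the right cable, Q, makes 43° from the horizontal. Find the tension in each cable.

T_P = 336.5 N, T_Q = 236.9 N

ΣF_x = 0: −T_P·cos59° + T_Q·cos43° = 0 → T_Q = 0.704226·T_P.
ΣF_y = 0: T_P·sin59° + T_Q·sin43° = 450.
Substitute: T_P·(0.857167 + 0.704226·0.681998) = 450 → T_P = 336.462 ≈ 336.5 N.
Then T_Q = 0.704226 × 336.462 = 236.9 N.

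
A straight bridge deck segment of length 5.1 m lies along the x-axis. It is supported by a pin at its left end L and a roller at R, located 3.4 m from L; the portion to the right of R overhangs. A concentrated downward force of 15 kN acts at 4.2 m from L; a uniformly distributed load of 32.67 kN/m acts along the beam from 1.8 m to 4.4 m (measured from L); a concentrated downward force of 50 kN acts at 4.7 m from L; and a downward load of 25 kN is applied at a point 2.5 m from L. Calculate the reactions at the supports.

Resultant of the distributed load: 32.67 × 2.6 = 84.942 kN at 3.1 m from L.
ΣM about L: R_y·3.4 − 15·4.2 − (32.67·2.6)·3.1 − 50·4.7 − 25·2.5 = 0 → R_y = 623.8202/3.4 = 183.477 ≈ 183.5 kN.
ΣF_y = 0: L_y + 183.477 − 15 − 32.67·2.6 − 50 − 25 = 0 → L_y = -8.535 kN.
ΣF_x = 0: no horizontal applied forces, so L_x = 0.

L_x = 0, L_y = -8.535 kN, R_y = 183.5 kN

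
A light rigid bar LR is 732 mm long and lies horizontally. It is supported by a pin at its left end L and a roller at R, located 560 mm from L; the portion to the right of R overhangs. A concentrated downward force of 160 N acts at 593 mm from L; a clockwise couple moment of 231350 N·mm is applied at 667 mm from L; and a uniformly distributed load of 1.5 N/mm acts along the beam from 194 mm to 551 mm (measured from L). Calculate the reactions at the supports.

L_x = 0, L_y = -243.3 N, R_y = 938.8 N

Resultant of the distributed load: 1.5 × 357 = 535.5 N at 372.5 mm from L.
Moments about L: R_y·560 − 160·593 − 231350 − (1.5·357)·372.5 = 0 → R_y = 525703.75/560 = 938.757 ≈ 938.8 N.
ΣF_y = 0: L_y + 938.757 − 160 − 1.5·357 = 0 → L_y = -243.3 N.
ΣF_x = 0: no horizontal applied forces, so L_x = 0.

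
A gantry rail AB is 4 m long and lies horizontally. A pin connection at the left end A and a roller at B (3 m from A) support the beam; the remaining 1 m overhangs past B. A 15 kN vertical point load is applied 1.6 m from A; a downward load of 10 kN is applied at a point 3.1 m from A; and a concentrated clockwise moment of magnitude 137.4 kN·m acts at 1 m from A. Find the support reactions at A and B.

Moments about A: B_y·3 − 15·1.6 − 10·3.1 − 137.4 = 0 → B_y = 192.4/3 = 64.1333 ≈ 64.13 kN.
ΣF_y = 0: A_y + 64.1333 − 15 − 10 = 0 → A_y = -39.13 kN.
ΣF_x = 0: no horizontal applied forces, so A_x = 0.

A_x = 0, A_y = -39.13 kN, B_y = 64.13 kN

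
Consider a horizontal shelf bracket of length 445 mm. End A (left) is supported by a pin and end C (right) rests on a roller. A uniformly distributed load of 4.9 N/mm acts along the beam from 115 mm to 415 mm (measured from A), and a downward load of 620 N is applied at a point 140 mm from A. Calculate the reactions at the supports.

A_x = 0, A_y = 1020 N, C_y = 1070 N

Resultant of the distributed load: 4.9 × 300 = 1470 N at 265 mm from A.
ΣM about A: C_y·445 − (4.9·300)·265 − 620·140 = 0 → C_y = 476350/445 = 1070.45 ≈ 1070 N.
ΣF_y = 0: A_y + 1070.45 − 4.9·300 − 620 = 0 → A_y = 1020 N.
ΣF_x = 0: no horizontal applied forces, so A_x = 0.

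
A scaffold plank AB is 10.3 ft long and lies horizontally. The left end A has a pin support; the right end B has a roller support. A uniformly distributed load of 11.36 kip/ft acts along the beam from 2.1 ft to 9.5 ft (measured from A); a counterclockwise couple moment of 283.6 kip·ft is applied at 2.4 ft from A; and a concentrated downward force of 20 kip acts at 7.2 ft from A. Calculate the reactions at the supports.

A_x = 0, A_y = 70.28 kip, B_y = 33.78 kip

Resultant of the distributed load: 11.36 × 7.4 = 84.064 kip at 5.8 ft from A.
Taking moments about A: B_y·10.3 − (11.36·7.4)·5.8 + 283.6 − 20·7.2 = 0 → B_y = 347.9712/10.3 = 33.7836 ≈ 33.78 kip.
ΣF_y = 0: A_y + 33.7836 − 11.36·7.4 − 20 = 0 → A_y = 70.28 kip.
ΣF_x = 0: no horizontal applied forces, so A_x = 0.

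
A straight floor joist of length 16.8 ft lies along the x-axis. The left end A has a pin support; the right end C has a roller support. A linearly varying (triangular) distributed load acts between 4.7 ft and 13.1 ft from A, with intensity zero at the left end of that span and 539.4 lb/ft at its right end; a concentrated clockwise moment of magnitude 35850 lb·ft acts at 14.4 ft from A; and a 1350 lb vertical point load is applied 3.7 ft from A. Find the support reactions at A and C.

Resultant of the triangular load: ½ × 539.4 × 8.4 = 2265.48 lb, acting at 10.3 ft from A (one-third of the span from the peak).
Taking moments about A: C_y·16.8 − (½·539.4·8.4)·10.3 − 35850 − 1350·3.7 = 0 → C_y = 64179.444/16.8 = 3820.2 ≈ 3820 lb.
ΣF_y = 0: A_y + 3820.2 − ½·539.4·8.4 − 1350 = 0 → A_y = -204.7 lb.
ΣF_x = 0: no horizontal applied forces, so A_x = 0.

A_x = 0, A_y = -204.7 lb, C_y = 3820 lb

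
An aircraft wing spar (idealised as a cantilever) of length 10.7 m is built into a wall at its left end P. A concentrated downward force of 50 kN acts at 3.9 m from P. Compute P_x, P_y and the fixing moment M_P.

ΣF_x = 0: P_x = 0.
ΣF_y = 0: P_y − 50 = 0 → P_y = 50.00 kN.
ΣM about P: M_P − 50·3.9 = 0 → M_P = 195.0 kN·m.

P_x = 0, P_y = 50.00 kN, M_P = 195.0 kN·m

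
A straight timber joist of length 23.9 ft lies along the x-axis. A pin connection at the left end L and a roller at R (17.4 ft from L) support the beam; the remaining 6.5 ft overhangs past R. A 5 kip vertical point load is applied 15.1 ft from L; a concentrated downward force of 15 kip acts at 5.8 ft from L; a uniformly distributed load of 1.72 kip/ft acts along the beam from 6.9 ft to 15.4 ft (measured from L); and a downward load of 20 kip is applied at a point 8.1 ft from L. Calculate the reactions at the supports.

Resultant of the distributed load: 1.72 × 8.5 = 14.62 kip at 11.15 ft from L.
Moments about L: R_y·17.4 − 5·15.1 − 15·5.8 − (1.72·8.5)·11.15 − 20·8.1 = 0 → R_y = 487.513/17.4 = 28.018 ≈ 28.02 kip.
ΣF_y = 0: L_y + 28.018 − 5 − 15 − 1.72·8.5 − 20 = 0 → L_y = 26.60 kip.
ΣF_x = 0: no horizontal applied forces, so L_x = 0.

L_x = 0, L_y = 26.60 kip, R_y = 28.02 kip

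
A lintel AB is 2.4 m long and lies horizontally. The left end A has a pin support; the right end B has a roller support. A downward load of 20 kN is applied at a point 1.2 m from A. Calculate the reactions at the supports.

A_x = 0, A_y = 10.00 kN, B_y = 10.00 kN

Taking moments about A: B_y·2.4 − 20·1.2 = 0 → B_y = 24/2.4 = 10.00 kN.
ΣF_y = 0: A_y + 10 − 20 = 0 → A_y = 10.00 kN.
ΣF_x = 0: no horizontal applied forces, so A_x = 0.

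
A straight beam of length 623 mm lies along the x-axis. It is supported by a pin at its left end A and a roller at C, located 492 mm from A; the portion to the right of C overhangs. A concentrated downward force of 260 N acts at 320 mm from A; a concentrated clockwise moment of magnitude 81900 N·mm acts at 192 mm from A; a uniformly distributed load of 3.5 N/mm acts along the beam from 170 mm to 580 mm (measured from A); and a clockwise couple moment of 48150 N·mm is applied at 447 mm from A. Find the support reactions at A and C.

Resultant of the distributed load: 3.5 × 410 = 1435 N at 375 mm from A.
ΣM about A: C_y·492 − 260·320 − 81900 − (3.5·410)·375 − 48150 = 0 → C_y = 751375/492 = 1527.18 ≈ 1527 N.
ΣF_y = 0: A_y + 1527.18 − 260 − 3.5·410 = 0 → A_y = 167.8 N.
ΣF_x = 0: no horizontal applied forces, so A_x = 0.

A_x = 0, A_y = 167.8 N, C_y = 1527 N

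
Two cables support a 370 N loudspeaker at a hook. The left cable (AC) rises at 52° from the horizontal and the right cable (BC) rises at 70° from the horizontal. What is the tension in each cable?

ΣF_x = 0: −T_AC·cos52° + T_BC·cos70° = 0 → T_BC = 1.80007·T_AC.
ΣF_y = 0: T_AC·sin52° + T_BC·sin70° = 370.
Substitute: T_AC·(0.788011 + 1.80007·0.939693) = 370 → T_AC = 149.222 ≈ 149.2 N.
Then T_BC = 1.80007 × 149.222 = 268.6 N.

T_AC = 149.2 N, T_BC = 268.6 N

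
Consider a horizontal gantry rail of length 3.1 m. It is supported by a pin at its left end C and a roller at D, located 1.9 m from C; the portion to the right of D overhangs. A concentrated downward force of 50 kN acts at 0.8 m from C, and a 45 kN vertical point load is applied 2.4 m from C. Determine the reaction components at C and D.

ΣM about C: D_y·1.9 − 50·0.8 − 45·2.4 = 0 → D_y = 148/1.9 = 77.8947 ≈ 77.89 kN.
ΣF_y = 0: C_y + 77.8947 − 50 − 45 = 0 → C_y = 17.11 kN.
ΣF_x = 0: no horizontal applied forces, so C_x = 0.

C_x = 0, C_y = 17.11 kN, D_y = 77.89 kN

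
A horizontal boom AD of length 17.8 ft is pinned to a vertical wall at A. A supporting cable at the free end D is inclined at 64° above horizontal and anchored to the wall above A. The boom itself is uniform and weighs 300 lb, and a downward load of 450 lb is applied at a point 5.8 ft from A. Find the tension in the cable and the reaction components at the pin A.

ΣM about A: T·sin64°·17.8 − 300·8.9 − 450·5.8 = 0 → T = 5280/(17.8·0.898794) = 330.03 ≈ 330.0 lb.
ΣF_x = 0: A_x − T·cos64° = 0 → A_x = 330.03 × 0.438371 = 144.7 lb.
ΣF_y = 0: A_y + T·sin64° − 300 − 450 = 0 → A_y = 750 − 330.03 × 0.898794 = 453.4 lb.

T = 330.0 lb, A_x = 144.7 lb, A_y = 453.4 lb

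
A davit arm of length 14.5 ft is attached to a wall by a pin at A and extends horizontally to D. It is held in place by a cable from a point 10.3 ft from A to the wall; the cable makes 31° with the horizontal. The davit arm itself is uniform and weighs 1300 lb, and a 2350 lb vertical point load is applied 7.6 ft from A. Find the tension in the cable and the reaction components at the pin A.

ΣM about A: T·sin31°·10.3 − 1300·7.25 − 2350·7.6 = 0 → T = 27285/(10.3·0.515038) = 5143.37 ≈ 5143 lb.
ΣF_x = 0: A_x − T·cos31° = 0 → A_x = 5143.37 × 0.857167 = 4409 lb.
ΣF_y = 0: A_y + T·sin31° − 1300 − 2350 = 0 → A_y = 3650 − 5143.37 × 0.515038 = 1001 lb.

T = 5143 lb, A_x = 4409 lb, A_y = 1001 lb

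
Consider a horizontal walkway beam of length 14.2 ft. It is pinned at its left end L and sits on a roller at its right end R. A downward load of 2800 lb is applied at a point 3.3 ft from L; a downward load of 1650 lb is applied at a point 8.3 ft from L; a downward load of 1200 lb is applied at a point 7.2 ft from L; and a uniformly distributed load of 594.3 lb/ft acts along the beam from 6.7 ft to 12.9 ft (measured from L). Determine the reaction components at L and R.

L_x = 0, L_y = 4568 lb, R_y = 4767 lb

Resultant of the distributed load: 594.3 × 6.2 = 3684.66 lb at 9.8 ft from L.
Moments about L: R_y·14.2 − 2800·3.3 − 1650·8.3 − 1200·7.2 − (594.3·6.2)·9.8 = 0 → R_y = 67684.668/14.2 = 4766.53 ≈ 4767 lb.
ΣF_y = 0: L_y + 4766.53 − 2800 − 1650 − 1200 − 594.3·6.2 = 0 → L_y = 4568 lb.
ΣF_x = 0: no horizontal applied forces, so L_x = 0.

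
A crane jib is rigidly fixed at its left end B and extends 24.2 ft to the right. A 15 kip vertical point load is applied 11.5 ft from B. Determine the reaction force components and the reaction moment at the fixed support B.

B_x = 0, B_y = 15.00 kip, M_B = 172.5 kip·ft

ΣF_x = 0: B_x = 0.
ΣF_y = 0: B_y − 15 = 0 → B_y = 15.00 kip.
ΣM about B: M_B − 15·11.5 = 0 → M_B = 172.5 kip·ft.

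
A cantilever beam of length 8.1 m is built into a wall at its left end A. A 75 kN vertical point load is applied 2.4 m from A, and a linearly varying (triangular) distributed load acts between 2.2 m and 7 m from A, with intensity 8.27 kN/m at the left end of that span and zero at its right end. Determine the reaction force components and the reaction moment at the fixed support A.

Resultant of the triangular load: ½ × 8.27 × 4.8 = 19.848 kN, acting at 3.8 m from A (one-third of the span from the peak).
ΣF_x = 0: A_x = 0.
ΣF_y = 0: A_y − 75 − ½·8.27·4.8 = 0 → A_y = 94.85 kN.
ΣM about A: M_A − 75·2.4 − (½·8.27·4.8)·3.8 = 0 → M_A = 255.4 kN·m.

A_x = 0, A_y = 94.85 kN, M_A = 255.4 kN·m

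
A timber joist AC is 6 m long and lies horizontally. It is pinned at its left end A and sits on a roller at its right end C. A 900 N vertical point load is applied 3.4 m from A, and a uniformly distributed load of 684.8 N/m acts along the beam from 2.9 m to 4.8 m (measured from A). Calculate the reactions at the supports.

Resultant of the distributed load: 684.8 × 1.9 = 1301.12 N at 3.85 m from A.
ΣM about A: C_y·6 − 900·3.4 − (684.8·1.9)·3.85 = 0 → C_y = 8069.312/6 = 1344.89 ≈ 1345 N.
ΣF_y = 0: A_y + 1344.89 − 900 − 684.8·1.9 = 0 → A_y = 856.2 N.
ΣF_x = 0: no horizontal applied forces, so A_x = 0.

A_x = 0, A_y = 856.2 N, C_y = 1345 N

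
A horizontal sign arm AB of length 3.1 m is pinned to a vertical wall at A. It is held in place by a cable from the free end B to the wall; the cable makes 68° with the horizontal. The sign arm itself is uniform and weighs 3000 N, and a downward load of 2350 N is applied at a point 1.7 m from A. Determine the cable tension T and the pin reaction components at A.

ΣM about A: T·sin68°·3.1 − 3000·1.55 − 2350·1.7 = 0 → T = 8645/(3.1·0.927184) = 3007.72 ≈ 3008 N.
ΣF_x = 0: A_x − T·cos68° = 0 → A_x = 3007.72 × 0.374607 = 1127 N.
ΣF_y = 0: A_y + T·sin68° − 3000 − 2350 = 0 → A_y = 5350 − 3007.72 × 0.927184 = 2561 N.

T = 3008 N, A_x = 1127 N, A_y = 2561 N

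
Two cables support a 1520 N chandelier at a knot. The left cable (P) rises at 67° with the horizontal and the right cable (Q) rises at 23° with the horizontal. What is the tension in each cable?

T_P = 1399 N, T_Q = 593.9 N

ΣF_x = 0: −T_P·cos67° + T_Q·cos23° = 0 → T_Q = 0.424475·T_P.
ΣF_y = 0: T_P·sin67° + T_Q·sin23° = 1520.
Substitute: T_P·(0.920505 + 0.424475·0.390731) = 1520 → T_P = 1399.17 ≈ 1399 N.
Then T_Q = 0.424475 × 1399.17 = 593.9 N.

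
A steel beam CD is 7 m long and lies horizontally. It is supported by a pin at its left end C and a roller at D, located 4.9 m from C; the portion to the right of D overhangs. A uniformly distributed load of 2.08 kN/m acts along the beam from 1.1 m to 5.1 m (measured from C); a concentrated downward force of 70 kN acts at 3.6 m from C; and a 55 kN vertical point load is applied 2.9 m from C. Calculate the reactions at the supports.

Resultant of the distributed load: 2.08 × 4 = 8.32 kN at 3.1 m from C.
Moments about C: D_y·4.9 − (2.08·4)·3.1 − 70·3.6 − 55·2.9 = 0 → D_y = 437.292/4.9 = 89.2433 ≈ 89.24 kN.
ΣF_y = 0: C_y + 89.2433 − 2.08·4 − 70 − 55 = 0 → C_y = 44.08 kN.
ΣF_x = 0: no horizontal applied forces, so C_x = 0.

C_x = 0, C_y = 44.08 kN, D_y = 89.24 kN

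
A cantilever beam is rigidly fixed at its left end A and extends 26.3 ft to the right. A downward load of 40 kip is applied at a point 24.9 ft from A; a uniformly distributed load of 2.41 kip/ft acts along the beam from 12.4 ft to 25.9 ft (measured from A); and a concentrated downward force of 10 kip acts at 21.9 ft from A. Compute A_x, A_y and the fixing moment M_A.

A_x = 0, A_y = 82.53 kip, M_A = 1838 kip·ft

Resultant of the distributed load: 2.41 × 13.5 = 32.535 kip at 19.15 ft from A.
ΣF_x = 0: A_x = 0.
ΣF_y = 0: A_y − 40 − 2.41·13.5 − 10 = 0 → A_y = 82.53 kip.
ΣM about A: M_A − 40·24.9 − (2.41·13.5)·19.15 − 10·21.9 = 0 → M_A = 1838 kip·ft.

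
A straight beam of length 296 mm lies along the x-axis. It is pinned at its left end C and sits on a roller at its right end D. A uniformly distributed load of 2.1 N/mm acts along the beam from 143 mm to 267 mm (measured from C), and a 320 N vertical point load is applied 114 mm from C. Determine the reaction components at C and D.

Resultant of the distributed load: 2.1 × 124 = 260.4 N at 205 mm from C.
ΣM about C: D_y·296 − (2.1·124)·205 − 320·114 = 0 → D_y = 89862/296 = 303.588 ≈ 303.6 N.
ΣF_y = 0: C_y + 303.588 − 2.1·124 − 320 = 0 → C_y = 276.8 N.
ΣF_x = 0: no horizontal applied forces, so C_x = 0.

C_x = 0, C_y = 276.8 N, D_y = 303.6 N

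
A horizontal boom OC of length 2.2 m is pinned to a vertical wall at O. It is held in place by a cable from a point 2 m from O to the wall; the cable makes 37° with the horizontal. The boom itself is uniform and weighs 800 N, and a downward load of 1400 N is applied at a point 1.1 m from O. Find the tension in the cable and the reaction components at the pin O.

T = 2011 N, O_x = 1606 N, O_y = 990.0 N

ΣM about O: T·sin37°·2 − 800·1.1 − 1400·1.1 = 0 → T = 2420/(2·0.601815) = 2010.58 ≈ 2011 N.
ΣF_x = 0: O_x − T·cos37° = 0 → O_x = 2010.58 × 0.798636 = 1606 N.
ΣF_y = 0: O_y + T·sin37° − 800 − 1400 = 0 → O_y = 2200 − 2010.58 × 0.601815 = 990.0 N.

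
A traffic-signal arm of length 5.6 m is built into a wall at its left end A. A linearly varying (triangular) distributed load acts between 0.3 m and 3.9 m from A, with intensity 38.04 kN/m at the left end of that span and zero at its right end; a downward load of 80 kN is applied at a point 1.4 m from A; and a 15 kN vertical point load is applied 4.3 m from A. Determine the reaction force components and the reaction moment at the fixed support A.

Resultant of the triangular load: ½ × 38.04 × 3.6 = 68.472 kN, acting at 1.5 m from A (one-third of the span from the peak).
ΣF_x = 0: A_x = 0.
ΣF_y = 0: A_y − ½·38.04·3.6 − 80 − 15 = 0 → A_y = 163.5 kN.
ΣM about A: M_A − (½·38.04·3.6)·1.5 − 80·1.4 − 15·4.3 = 0 → M_A = 279.2 kN·m.

A_x = 0, A_y = 163.5 kN, M_A = 279.2 kN·m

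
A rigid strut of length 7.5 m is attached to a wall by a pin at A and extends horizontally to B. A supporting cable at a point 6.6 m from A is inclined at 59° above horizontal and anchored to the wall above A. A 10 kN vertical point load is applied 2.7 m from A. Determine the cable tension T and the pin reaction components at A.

ΣM about A: T·sin59°·6.6 − 10·2.7 = 0 → T = 27/(6.6·0.857167) = 4.77259 ≈ 4.773 kN.
ΣF_x = 0: A_x − T·cos59° = 0 → A_x = 4.77259 × 0.515038 = 2.458 kN.
ΣF_y = 0: A_y + T·sin59° − 10 = 0 → A_y = 10 − 4.77259 × 0.857167 = 5.909 kN.

T = 4.773 kN, A_x = 2.458 kN, A_y = 5.909 kN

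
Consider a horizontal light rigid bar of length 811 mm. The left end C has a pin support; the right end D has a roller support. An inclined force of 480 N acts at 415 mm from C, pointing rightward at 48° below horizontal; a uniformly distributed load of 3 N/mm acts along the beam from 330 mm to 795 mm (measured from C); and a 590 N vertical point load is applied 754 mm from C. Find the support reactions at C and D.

C_x = -321.2 N, C_y = 643.1 N, D_y = 1699 N

Resultant of the distributed load: 3 × 465 = 1395 N at 562.5 mm from C.
Moments about C: D_y·811 − 480·sin48°·415 − (3·465)·562.5 − 590·754 = 0 → D_y = 1377580/811 = 1698.62 ≈ 1699 N.
ΣF_y = 0: C_y + 1698.62 − 480·sin48° − 3·465 − 590 = 0 → C_y = 643.1 N.
ΣF_x = 0: C_x + 480·cos48° = 0 → C_x = -321.2 N.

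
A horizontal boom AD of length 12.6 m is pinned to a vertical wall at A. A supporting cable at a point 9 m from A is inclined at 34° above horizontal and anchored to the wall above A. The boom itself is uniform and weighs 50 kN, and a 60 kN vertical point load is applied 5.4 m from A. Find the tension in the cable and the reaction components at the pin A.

ΣM about A: T·sin34°·9 − 50·6.3 − 60·5.4 = 0 → T = 639/(9·0.559193) = 126.969 ≈ 127.0 kN.
ΣF_x = 0: A_x − T·cos34° = 0 → A_x = 126.969 × 0.829038 = 105.3 kN.
ΣF_y = 0: A_y + T·sin34° − 50 − 60 = 0 → A_y = 110 − 126.969 × 0.559193 = 39.00 kN.

T = 127.0 kN, A_x = 105.3 kN, A_y = 39.00 kN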